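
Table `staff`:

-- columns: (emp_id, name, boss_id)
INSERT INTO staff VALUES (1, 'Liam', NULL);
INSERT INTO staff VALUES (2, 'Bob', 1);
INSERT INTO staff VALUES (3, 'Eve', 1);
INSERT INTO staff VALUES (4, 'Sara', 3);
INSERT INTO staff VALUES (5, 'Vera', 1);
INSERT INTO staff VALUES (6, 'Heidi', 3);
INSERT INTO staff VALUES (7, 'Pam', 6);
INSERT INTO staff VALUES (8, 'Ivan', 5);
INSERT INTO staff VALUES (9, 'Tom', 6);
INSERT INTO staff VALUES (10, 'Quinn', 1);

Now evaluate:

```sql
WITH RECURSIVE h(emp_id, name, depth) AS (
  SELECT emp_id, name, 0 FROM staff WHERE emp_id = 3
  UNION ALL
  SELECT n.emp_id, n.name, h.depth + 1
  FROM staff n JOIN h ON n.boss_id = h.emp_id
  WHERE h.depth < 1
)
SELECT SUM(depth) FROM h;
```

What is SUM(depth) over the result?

2

Base: emp_id=3 (Eve) at depth 0.
Iteration 1: rows with boss_id in {3} -> Sara (id 4, depth 1), Heidi (id 6, depth 1).
Iteration 2: depth < 1 fails for all current rows; recursion stops.
SUM(depth) = 0 + 1 + 1 = 2.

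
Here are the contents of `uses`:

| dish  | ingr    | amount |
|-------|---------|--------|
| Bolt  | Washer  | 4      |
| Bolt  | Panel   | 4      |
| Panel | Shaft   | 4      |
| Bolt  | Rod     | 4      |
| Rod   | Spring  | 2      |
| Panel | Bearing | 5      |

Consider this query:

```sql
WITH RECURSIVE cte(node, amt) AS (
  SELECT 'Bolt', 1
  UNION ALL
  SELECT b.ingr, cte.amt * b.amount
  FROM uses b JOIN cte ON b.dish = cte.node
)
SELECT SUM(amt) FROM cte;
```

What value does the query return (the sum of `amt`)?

Base: (Bolt, amt=1).
Iteration 1: components of {Bolt} -> Panel = 1*4 = 4, Rod = 1*4 = 4, Washer = 1*4 = 4.
Iteration 2: components of {Panel,Rod,Washer} -> Bearing = 4*5 = 20, Shaft = 4*4 = 16, Spring = 4*2 = 8.
Iteration 3: no further components; recursion stops.
SUM(amt) = 1 + 4 + 4 + 4 + 16 + 20 + 8 = 57.

57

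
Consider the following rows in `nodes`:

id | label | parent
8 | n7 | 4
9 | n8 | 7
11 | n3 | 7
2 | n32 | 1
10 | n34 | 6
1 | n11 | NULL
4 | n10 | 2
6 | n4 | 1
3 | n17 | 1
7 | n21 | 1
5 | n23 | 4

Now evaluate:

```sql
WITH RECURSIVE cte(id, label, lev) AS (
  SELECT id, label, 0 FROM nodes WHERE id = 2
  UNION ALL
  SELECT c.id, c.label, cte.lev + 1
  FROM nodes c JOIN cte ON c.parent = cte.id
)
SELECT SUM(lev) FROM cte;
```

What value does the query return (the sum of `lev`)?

5

Base: id=2 (n32) at lev 0.
Iteration 1: rows with parent in {2} -> n10 (id 4, lev 1).
Iteration 2: rows with parent in {4} -> n23 (id 5, lev 2), n7 (id 8, lev 2).
Iteration 3: no rows with parent in {5,8}; recursion stops.
SUM(lev) = 0 + 1 + 2 + 2 = 5.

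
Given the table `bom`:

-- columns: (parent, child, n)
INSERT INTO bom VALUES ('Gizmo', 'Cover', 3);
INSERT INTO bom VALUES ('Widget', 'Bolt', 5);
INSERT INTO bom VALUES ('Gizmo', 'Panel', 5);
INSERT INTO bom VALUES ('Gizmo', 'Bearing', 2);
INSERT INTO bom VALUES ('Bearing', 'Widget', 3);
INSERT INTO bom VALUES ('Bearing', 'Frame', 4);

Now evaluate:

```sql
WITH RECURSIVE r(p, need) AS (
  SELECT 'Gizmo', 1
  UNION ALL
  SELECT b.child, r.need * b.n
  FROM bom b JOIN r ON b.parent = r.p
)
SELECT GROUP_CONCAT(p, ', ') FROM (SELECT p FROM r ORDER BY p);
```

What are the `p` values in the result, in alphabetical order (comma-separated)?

Base: (Gizmo, need=1).
Iteration 1: components of {Gizmo} -> Bearing = 1*2 = 2, Cover = 1*3 = 3, Panel = 1*5 = 5.
Iteration 2: components of {Bearing,Cover,Panel} -> Frame = 2*4 = 8, Widget = 2*3 = 6.
Iteration 3: components of {Frame,Widget} -> Bolt = 6*5 = 30.
Iteration 4: no further components; recursion stops.

Bearing, Bolt, Cover, Frame, Gizmo, Panel, Widget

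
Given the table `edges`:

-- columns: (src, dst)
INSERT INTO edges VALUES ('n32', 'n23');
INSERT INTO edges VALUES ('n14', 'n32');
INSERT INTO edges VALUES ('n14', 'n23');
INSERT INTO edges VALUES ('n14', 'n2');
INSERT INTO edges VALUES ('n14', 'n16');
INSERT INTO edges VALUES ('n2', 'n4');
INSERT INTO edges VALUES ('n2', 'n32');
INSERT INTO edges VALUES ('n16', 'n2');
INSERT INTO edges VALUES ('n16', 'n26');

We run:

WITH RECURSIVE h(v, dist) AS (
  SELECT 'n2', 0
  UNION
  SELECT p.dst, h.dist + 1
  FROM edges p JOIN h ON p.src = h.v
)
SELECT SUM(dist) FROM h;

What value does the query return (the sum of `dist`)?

Base: (n2, dist=0).
Iteration 1: edges from {n2} -> (n32, dist=1), (n4, dist=1).
Iteration 2: edges from {n32,n4} -> (n23, dist=2).
Iteration 3: no outgoing edges from {n23}; recursion stops.
SUM(dist) = 0 + 1 + 1 + 2 = 4.

4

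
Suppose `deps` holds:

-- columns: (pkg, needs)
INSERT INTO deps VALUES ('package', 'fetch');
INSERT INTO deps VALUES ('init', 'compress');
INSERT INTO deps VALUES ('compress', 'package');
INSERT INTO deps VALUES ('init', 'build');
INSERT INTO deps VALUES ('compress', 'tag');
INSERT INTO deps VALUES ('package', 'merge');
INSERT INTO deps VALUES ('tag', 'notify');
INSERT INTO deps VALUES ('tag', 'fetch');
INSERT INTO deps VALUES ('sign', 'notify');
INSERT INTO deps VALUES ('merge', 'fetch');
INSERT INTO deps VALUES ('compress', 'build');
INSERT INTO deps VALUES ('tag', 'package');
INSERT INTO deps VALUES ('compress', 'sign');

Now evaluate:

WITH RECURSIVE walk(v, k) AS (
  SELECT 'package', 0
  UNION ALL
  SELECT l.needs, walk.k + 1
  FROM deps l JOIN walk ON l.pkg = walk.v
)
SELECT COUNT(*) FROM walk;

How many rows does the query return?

Base: (package, k=0).
Iteration 1: edges from {package} -> (fetch, k=1), (merge, k=1).
Iteration 2: edges from {fetch,merge} -> (fetch, k=2).
Iteration 3: no outgoing edges from {fetch}; recursion stops.
Total rows emitted: 4.

4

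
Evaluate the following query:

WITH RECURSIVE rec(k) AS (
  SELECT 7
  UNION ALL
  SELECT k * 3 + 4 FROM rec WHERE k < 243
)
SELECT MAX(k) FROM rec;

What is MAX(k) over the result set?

Base: k=7.
Iteration 1: 7 < 243 holds -> k = 7 * 3 + 4 = 25.
Iteration 2: 25 < 243 holds -> k = 25 * 3 + 4 = 79.
Iteration 3: 79 < 243 holds -> k = 79 * 3 + 4 = 241.
Iteration 4: 241 < 243 holds -> k = 241 * 3 + 4 = 727.
Iteration 5: 727 < 243 fails; recursion stops.
k values: 7, 25, 79, 241, 727; the maximum is 727.

727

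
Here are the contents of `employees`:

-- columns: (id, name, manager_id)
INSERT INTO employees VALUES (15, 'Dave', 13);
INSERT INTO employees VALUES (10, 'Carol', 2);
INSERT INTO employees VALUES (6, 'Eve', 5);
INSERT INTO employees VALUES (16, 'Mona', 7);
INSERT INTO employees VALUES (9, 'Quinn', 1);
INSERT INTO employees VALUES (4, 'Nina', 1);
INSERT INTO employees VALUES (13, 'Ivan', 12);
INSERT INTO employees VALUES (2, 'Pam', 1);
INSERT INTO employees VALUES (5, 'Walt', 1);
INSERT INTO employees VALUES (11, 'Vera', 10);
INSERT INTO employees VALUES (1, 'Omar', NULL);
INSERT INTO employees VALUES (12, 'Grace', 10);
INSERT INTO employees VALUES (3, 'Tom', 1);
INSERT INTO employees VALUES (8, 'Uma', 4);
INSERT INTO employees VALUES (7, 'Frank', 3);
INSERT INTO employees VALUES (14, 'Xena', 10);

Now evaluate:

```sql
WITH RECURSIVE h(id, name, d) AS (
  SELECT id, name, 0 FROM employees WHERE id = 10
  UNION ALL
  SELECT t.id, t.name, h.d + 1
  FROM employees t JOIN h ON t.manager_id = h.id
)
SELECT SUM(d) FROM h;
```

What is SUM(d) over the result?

Base: id=10 (Carol) at d 0.
Iteration 1: rows with manager_id in {10} -> Vera (id 11, d 1), Grace (id 12, d 1), Xena (id 14, d 1).
Iteration 2: rows with manager_id in {11,12,14} -> Ivan (id 13, d 2).
Iteration 3: rows with manager_id in {13} -> Dave (id 15, d 3).
Iteration 4: no rows with manager_id in {15}; recursion stops.
SUM(d) = 0 + 1 + 1 + 1 + 2 + 3 = 8.

8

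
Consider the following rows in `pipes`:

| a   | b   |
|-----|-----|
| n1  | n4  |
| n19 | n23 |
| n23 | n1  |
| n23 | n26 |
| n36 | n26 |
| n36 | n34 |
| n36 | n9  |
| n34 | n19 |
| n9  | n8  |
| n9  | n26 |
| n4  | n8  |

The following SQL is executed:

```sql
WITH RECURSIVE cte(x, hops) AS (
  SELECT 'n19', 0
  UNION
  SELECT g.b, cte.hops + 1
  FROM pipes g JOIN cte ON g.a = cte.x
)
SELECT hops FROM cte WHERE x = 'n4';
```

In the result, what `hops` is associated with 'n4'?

3

Base: (n19, hops=0).
Iteration 1: edges from {n19} -> (n23, hops=1).
Iteration 2: edges from {n23} -> (n1, hops=2), (n26, hops=2).
Iteration 3: edges from {n1,n26} -> (n4, hops=3).
Iteration 4: edges from {n4} -> (n8, hops=4).
Iteration 5: no outgoing edges from {n8}; recursion stops.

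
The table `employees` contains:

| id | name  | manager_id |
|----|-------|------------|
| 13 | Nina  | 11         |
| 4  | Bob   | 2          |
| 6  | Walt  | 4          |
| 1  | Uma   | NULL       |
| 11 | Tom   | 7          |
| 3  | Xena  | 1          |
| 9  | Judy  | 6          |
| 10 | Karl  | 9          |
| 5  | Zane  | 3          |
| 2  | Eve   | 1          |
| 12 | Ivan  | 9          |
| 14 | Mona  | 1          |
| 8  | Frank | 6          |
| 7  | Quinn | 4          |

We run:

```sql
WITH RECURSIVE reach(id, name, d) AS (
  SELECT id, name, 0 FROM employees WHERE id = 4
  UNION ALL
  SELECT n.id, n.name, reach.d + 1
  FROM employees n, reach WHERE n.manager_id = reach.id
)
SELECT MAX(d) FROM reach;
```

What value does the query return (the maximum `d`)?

Base: id=4 (Bob) at d 0.
Iteration 1: rows with manager_id in {4} -> Walt (id 6, d 1), Quinn (id 7, d 1).
Iteration 2: rows with manager_id in {6,7} -> Frank (id 8, d 2), Judy (id 9, d 2), Tom (id 11, d 2).
Iteration 3: rows with manager_id in {8,9,11} -> Karl (id 10, d 3), Ivan (id 12, d 3), Nina (id 13, d 3).
Iteration 4: no rows with manager_id in {10,12,13}; recursion stops.
d values: 0, 1, 1, 2, 2, 2, 3, 3, 3; the maximum is 3.

3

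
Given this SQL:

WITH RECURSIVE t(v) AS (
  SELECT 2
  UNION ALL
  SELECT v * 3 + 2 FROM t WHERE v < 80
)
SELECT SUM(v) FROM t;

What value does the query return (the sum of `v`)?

Base: v=2.
Iteration 1: 2 < 80 holds -> v = 2 * 3 + 2 = 8.
Iteration 2: 8 < 80 holds -> v = 8 * 3 + 2 = 26.
Iteration 3: 26 < 80 holds -> v = 26 * 3 + 2 = 80.
Iteration 4: 80 < 80 fails; recursion stops.
SUM(v) = 2 + 8 + 26 + 80 = 116.

116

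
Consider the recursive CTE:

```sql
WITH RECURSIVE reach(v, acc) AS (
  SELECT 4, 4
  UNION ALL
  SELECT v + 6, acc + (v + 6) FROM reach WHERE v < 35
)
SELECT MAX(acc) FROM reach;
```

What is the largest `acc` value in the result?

154

Base: v=4, acc=4.
Iteration 1: 4 < 35 holds -> v = 4 + 6 = 10, acc = 4 + 10 = 14.
Iteration 2: 10 < 35 holds -> v = 10 + 6 = 16, acc = 14 + 16 = 30.
Iteration 3: 16 < 35 holds -> v = 16 + 6 = 22, acc = 30 + 22 = 52.
Iteration 4: 22 < 35 holds -> v = 22 + 6 = 28, acc = 52 + 28 = 80.
Iteration 5: 28 < 35 holds -> v = 28 + 6 = 34, acc = 80 + 34 = 114.
Iteration 6: 34 < 35 holds -> v = 34 + 6 = 40, acc = 114 + 40 = 154.
Iteration 7: 40 < 35 fails; recursion stops.
acc values: 4, 14, 30, 52, 80, 114, 154; the maximum is 154.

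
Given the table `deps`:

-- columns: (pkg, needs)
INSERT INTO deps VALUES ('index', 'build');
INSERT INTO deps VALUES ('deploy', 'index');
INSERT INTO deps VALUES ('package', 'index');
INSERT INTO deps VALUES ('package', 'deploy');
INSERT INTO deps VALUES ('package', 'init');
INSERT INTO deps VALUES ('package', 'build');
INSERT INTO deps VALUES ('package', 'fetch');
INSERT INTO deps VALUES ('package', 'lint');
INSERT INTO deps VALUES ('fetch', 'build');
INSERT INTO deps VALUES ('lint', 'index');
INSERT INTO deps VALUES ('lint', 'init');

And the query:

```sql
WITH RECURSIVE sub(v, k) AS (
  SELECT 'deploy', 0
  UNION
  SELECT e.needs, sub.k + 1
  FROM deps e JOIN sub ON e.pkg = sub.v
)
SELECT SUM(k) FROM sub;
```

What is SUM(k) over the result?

Base: (deploy, k=0).
Iteration 1: edges from {deploy} -> (index, k=1).
Iteration 2: edges from {index} -> (build, k=2).
Iteration 3: no outgoing edges from {build}; recursion stops.
SUM(k) = 0 + 1 + 2 = 3.

3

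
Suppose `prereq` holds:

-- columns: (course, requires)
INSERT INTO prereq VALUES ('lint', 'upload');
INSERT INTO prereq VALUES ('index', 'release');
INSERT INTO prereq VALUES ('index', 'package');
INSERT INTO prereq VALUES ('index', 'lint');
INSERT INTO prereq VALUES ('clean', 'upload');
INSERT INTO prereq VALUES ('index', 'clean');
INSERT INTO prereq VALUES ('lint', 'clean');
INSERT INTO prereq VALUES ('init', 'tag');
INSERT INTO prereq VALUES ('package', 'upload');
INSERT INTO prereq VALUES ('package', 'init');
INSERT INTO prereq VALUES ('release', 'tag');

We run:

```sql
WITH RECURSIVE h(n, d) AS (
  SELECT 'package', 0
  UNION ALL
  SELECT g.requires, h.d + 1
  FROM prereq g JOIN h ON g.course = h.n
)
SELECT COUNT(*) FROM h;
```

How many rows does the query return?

Base: (package, d=0).
Iteration 1: edges from {package} -> (init, d=1), (upload, d=1).
Iteration 2: edges from {init,upload} -> (tag, d=2).
Iteration 3: no outgoing edges from {tag}; recursion stops.
Total rows emitted: 4.

4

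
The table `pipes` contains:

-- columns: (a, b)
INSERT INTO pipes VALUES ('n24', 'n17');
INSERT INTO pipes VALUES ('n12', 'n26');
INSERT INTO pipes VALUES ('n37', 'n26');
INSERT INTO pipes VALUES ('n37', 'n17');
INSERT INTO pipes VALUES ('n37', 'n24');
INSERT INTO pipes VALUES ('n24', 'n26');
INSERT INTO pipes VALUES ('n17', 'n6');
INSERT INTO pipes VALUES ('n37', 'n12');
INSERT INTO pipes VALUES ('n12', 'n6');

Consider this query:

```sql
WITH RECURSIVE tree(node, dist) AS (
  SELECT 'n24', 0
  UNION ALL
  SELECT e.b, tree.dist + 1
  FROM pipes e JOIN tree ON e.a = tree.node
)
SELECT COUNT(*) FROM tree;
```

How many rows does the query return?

4

Base: (n24, dist=0).
Iteration 1: edges from {n24} -> (n17, dist=1), (n26, dist=1).
Iteration 2: edges from {n17,n26} -> (n6, dist=2).
Iteration 3: no outgoing edges from {n6}; recursion stops.
Total rows emitted: 4.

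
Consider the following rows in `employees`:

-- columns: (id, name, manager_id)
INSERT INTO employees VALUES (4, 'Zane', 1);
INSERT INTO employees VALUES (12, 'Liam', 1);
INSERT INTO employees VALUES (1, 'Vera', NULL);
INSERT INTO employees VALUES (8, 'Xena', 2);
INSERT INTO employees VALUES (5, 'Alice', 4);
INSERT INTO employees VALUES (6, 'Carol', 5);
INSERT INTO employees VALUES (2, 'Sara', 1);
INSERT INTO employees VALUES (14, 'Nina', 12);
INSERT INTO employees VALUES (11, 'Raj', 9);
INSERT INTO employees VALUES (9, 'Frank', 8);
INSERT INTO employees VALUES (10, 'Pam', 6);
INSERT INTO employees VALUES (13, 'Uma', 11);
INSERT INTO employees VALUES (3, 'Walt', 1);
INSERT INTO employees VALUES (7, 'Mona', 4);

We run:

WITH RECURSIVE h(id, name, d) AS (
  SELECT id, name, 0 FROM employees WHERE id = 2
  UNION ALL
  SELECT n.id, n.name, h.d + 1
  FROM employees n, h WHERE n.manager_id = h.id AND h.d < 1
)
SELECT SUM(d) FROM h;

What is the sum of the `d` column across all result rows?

1

Base: id=2 (Sara) at d 0.
Iteration 1: rows with manager_id in {2} -> Xena (id 8, d 1).
Iteration 2: d < 1 fails for all current rows; recursion stops.
SUM(d) = 0 + 1 = 1.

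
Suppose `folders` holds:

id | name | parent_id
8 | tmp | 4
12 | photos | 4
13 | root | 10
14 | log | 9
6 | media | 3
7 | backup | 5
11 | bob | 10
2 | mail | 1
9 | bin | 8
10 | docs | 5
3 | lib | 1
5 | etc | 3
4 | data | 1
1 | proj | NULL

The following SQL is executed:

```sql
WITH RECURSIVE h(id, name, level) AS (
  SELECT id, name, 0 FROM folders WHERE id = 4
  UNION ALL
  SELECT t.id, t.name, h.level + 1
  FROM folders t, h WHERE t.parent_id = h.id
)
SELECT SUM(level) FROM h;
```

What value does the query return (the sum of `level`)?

Base: id=4 (data) at level 0.
Iteration 1: rows with parent_id in {4} -> tmp (id 8, level 1), photos (id 12, level 1).
Iteration 2: rows with parent_id in {8,12} -> bin (id 9, level 2).
Iteration 3: rows with parent_id in {9} -> log (id 14, level 3).
Iteration 4: no rows with parent_id in {14}; recursion stops.
SUM(level) = 0 + 1 + 1 + 2 + 3 = 7.

7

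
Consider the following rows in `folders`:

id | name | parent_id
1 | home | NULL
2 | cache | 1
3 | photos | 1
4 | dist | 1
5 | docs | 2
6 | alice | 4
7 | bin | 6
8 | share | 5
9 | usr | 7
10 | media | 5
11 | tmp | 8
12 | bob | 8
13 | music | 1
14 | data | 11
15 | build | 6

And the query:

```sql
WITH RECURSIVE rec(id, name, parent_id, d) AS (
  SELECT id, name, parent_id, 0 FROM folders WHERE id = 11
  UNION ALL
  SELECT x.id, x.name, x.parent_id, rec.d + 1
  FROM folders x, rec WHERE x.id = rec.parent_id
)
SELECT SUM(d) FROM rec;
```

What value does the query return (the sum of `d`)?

Base: id=11 (tmp), parent_id=8, d 0.
Iteration 1: join on id=8 -> share (id 8, parent_id=5, d 1).
Iteration 2: join on id=5 -> docs (id 5, parent_id=2, d 2).
Iteration 3: join on id=2 -> cache (id 2, parent_id=1, d 3).
Iteration 4: join on id=1 -> home (id 1, parent_id=NULL, d 4).
Iteration 5: parent_id is NULL; no match; recursion stops.
SUM(d) = 0 + 1 + 2 + 3 + 4 = 10.

10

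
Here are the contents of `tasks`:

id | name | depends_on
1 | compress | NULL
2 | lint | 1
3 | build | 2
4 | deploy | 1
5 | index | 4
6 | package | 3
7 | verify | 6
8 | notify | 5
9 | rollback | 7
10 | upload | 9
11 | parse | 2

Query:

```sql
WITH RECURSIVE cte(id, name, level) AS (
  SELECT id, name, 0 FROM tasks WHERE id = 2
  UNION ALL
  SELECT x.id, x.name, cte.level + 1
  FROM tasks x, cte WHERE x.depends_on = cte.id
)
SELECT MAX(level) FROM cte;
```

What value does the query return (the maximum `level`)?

5

Base: id=2 (lint) at level 0.
Iteration 1: rows with depends_on in {2} -> build (id 3, level 1), parse (id 11, level 1).
Iteration 2: rows with depends_on in {3,11} -> package (id 6, level 2).
Iteration 3: rows with depends_on in {6} -> verify (id 7, level 3).
Iteration 4: rows with depends_on in {7} -> rollback (id 9, level 4).
Iteration 5: rows with depends_on in {9} -> upload (id 10, level 5).
Iteration 6: no rows with depends_on in {10}; recursion stops.
level values: 0, 1, 1, 2, 3, 4, 5; the maximum is 5.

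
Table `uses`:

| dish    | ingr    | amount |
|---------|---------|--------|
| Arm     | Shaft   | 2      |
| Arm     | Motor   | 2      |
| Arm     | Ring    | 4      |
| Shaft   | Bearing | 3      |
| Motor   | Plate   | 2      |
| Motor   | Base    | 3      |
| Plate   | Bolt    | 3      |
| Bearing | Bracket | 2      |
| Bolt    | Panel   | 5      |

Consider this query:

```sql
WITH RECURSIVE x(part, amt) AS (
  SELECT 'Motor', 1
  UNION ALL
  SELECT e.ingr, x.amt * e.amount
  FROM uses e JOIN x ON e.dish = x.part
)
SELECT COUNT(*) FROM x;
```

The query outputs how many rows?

5

Base: (Motor, amt=1).
Iteration 1: components of {Motor} -> Base = 1*3 = 3, Plate = 1*2 = 2.
Iteration 2: components of {Base,Plate} -> Bolt = 2*3 = 6.
Iteration 3: components of {Bolt} -> Panel = 6*5 = 30.
Iteration 4: no further components; recursion stops.
Total rows emitted: 5.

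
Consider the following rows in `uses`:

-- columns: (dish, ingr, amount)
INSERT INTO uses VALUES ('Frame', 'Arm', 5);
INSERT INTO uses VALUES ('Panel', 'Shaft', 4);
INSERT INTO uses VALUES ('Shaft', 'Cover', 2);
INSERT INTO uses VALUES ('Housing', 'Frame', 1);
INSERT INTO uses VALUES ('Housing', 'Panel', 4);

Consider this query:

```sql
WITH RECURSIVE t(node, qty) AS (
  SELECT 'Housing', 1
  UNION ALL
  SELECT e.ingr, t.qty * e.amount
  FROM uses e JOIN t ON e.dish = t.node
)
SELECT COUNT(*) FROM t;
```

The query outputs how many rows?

Base: (Housing, qty=1).
Iteration 1: components of {Housing} -> Frame = 1*1 = 1, Panel = 1*4 = 4.
Iteration 2: components of {Frame,Panel} -> Arm = 1*5 = 5, Shaft = 4*4 = 16.
Iteration 3: components of {Arm,Shaft} -> Cover = 16*2 = 32.
Iteration 4: no further components; recursion stops.
Total rows emitted: 6.

6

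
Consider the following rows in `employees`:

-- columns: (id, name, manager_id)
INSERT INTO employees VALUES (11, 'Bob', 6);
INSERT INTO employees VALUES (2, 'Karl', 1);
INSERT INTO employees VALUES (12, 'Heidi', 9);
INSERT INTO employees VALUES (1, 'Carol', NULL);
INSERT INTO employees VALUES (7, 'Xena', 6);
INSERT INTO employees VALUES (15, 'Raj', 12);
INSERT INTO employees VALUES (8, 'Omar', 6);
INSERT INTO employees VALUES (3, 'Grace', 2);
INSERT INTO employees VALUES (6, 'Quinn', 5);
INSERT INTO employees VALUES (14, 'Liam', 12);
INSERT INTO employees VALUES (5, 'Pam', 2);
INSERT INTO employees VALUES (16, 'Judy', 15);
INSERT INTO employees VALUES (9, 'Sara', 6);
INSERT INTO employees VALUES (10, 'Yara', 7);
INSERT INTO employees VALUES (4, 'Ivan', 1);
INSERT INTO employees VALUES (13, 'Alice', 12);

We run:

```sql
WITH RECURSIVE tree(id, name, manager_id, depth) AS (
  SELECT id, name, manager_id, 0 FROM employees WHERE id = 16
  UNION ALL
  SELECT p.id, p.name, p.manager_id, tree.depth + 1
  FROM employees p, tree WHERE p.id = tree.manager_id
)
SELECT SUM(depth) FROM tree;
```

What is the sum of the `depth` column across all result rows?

Base: id=16 (Judy), manager_id=15, depth 0.
Iteration 1: join on id=15 -> Raj (id 15, manager_id=12, depth 1).
Iteration 2: join on id=12 -> Heidi (id 12, manager_id=9, depth 2).
Iteration 3: join on id=9 -> Sara (id 9, manager_id=6, depth 3).
Iteration 4: join on id=6 -> Quinn (id 6, manager_id=5, depth 4).
Iteration 5: join on id=5 -> Pam (id 5, manager_id=2, depth 5).
Iteration 6: join on id=2 -> Karl (id 2, manager_id=1, depth 6).
Iteration 7: join on id=1 -> Carol (id 1, manager_id=NULL, depth 7).
Iteration 8: manager_id is NULL; no match; recursion stops.
SUM(depth) = 0 + 1 + 2 + 3 + 4 + 5 + 6 + 7 = 28.

28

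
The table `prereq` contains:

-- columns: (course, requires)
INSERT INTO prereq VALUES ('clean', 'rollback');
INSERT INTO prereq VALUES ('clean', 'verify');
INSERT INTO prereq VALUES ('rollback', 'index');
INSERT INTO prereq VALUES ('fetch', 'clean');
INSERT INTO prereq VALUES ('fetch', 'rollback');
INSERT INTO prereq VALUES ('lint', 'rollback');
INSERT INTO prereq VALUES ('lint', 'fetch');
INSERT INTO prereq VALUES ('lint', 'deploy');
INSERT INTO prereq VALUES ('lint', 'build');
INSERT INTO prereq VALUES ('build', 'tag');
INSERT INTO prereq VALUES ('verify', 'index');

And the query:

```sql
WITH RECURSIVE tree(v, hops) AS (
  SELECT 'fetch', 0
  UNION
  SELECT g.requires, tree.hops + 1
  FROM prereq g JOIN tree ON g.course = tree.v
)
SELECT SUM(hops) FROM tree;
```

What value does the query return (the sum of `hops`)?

11

Base: (fetch, hops=0).
Iteration 1: edges from {fetch} -> (clean, hops=1), (rollback, hops=1).
Iteration 2: edges from {clean,rollback} -> (index, hops=2), (rollback, hops=2), (verify, hops=2).
Iteration 3: edges from {index,rollback,verify} -> (index, hops=3). [UNION drops 1 duplicate row(s)]
Iteration 4: no outgoing edges from {index}; recursion stops.
SUM(hops) = 0 + 1 + 1 + 2 + 2 + 2 + 3 = 11.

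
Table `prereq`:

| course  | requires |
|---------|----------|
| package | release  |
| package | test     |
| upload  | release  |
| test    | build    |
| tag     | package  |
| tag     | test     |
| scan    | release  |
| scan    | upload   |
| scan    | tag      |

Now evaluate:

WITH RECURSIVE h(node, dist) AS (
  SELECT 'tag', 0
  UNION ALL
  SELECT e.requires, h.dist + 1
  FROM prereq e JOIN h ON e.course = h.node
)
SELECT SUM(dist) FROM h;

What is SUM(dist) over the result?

11

Base: (tag, dist=0).
Iteration 1: edges from {tag} -> (package, dist=1), (test, dist=1).
Iteration 2: edges from {package,test} -> (build, dist=2), (release, dist=2), (test, dist=2).
Iteration 3: edges from {build,release,test} -> (build, dist=3).
Iteration 4: no outgoing edges from {build}; recursion stops.
SUM(dist) = 0 + 1 + 1 + 2 + 2 + 2 + 3 = 11.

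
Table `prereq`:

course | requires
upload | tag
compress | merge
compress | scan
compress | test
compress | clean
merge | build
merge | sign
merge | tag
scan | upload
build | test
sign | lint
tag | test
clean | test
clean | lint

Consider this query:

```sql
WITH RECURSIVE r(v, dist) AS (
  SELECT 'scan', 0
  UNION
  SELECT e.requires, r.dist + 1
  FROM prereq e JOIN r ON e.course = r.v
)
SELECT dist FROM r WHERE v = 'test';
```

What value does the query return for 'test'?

Base: (scan, dist=0).
Iteration 1: edges from {scan} -> (upload, dist=1).
Iteration 2: edges from {upload} -> (tag, dist=2).
Iteration 3: edges from {tag} -> (test, dist=3).
Iteration 4: no outgoing edges from {test}; recursion stops.

3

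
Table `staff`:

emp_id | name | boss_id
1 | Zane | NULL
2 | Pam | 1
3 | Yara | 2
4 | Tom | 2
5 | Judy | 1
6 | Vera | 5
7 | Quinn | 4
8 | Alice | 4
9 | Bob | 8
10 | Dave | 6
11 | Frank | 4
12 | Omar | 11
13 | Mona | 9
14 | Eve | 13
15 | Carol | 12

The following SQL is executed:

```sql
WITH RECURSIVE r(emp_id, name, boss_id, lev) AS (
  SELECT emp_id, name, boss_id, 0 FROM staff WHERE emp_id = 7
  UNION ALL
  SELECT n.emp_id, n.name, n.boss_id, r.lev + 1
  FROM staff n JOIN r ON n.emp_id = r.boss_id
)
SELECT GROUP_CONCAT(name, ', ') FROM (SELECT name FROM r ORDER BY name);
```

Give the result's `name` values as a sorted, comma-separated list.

Base: emp_id=7 (Quinn), boss_id=4, lev 0.
Iteration 1: join on emp_id=4 -> Tom (id 4, boss_id=2, lev 1).
Iteration 2: join on emp_id=2 -> Pam (id 2, boss_id=1, lev 2).
Iteration 3: join on emp_id=1 -> Zane (id 1, boss_id=NULL, lev 3).
Iteration 4: boss_id is NULL; no match; recursion stops.

Pam, Quinn, Tom, Zane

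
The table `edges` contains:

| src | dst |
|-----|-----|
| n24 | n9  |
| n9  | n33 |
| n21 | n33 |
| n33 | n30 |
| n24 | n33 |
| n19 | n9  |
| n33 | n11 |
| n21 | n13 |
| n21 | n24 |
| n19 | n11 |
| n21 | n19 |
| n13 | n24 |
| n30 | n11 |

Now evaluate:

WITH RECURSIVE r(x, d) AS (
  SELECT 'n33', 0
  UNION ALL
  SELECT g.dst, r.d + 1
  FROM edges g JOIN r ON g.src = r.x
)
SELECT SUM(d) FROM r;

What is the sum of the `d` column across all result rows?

4

Base: (n33, d=0).
Iteration 1: edges from {n33} -> (n11, d=1), (n30, d=1).
Iteration 2: edges from {n11,n30} -> (n11, d=2).
Iteration 3: no outgoing edges from {n11}; recursion stops.
SUM(d) = 0 + 1 + 1 + 2 = 4.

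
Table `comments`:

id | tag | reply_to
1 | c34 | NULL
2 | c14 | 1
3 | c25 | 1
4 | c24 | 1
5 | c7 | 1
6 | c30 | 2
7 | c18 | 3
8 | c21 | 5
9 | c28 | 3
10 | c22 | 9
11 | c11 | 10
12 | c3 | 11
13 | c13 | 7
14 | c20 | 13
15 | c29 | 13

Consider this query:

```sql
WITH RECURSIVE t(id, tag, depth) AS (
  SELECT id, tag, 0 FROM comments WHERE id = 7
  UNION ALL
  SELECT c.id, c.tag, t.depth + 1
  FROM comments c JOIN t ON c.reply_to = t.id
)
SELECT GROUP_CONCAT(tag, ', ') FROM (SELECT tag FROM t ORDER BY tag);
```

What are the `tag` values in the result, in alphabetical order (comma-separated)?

Base: id=7 (c18) at depth 0.
Iteration 1: rows with reply_to in {7} -> c13 (id 13, depth 1).
Iteration 2: rows with reply_to in {13} -> c20 (id 14, depth 2), c29 (id 15, depth 2).
Iteration 3: no rows with reply_to in {14,15}; recursion stops.

c13, c18, c20, c29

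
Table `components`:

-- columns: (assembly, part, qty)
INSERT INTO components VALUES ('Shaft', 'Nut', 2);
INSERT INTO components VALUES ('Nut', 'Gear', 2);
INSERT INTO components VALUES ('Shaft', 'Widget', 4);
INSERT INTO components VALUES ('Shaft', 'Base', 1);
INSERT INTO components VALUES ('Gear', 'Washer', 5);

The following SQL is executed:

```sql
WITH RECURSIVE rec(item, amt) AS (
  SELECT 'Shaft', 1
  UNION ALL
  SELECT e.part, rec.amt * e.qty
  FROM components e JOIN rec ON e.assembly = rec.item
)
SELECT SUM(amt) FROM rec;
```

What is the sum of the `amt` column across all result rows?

Base: (Shaft, amt=1).
Iteration 1: components of {Shaft} -> Base = 1*1 = 1, Nut = 1*2 = 2, Widget = 1*4 = 4.
Iteration 2: components of {Base,Nut,Widget} -> Gear = 2*2 = 4.
Iteration 3: components of {Gear} -> Washer = 4*5 = 20.
Iteration 4: no further components; recursion stops.
SUM(amt) = 1 + 2 + 4 + 1 + 4 + 20 = 32.

32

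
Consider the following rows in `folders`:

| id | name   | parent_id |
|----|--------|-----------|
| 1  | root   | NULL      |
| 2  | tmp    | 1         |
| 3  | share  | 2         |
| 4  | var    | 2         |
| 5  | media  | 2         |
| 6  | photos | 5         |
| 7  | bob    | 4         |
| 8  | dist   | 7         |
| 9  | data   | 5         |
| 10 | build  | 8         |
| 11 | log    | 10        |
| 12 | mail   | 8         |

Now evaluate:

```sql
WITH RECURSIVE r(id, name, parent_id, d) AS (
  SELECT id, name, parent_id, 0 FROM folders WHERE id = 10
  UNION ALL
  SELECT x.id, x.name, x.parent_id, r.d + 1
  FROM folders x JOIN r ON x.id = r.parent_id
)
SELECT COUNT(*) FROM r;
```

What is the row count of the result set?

6

Base: id=10 (build), parent_id=8, d 0.
Iteration 1: join on id=8 -> dist (id 8, parent_id=7, d 1).
Iteration 2: join on id=7 -> bob (id 7, parent_id=4, d 2).
Iteration 3: join on id=4 -> var (id 4, parent_id=2, d 3).
Iteration 4: join on id=2 -> tmp (id 2, parent_id=1, d 4).
Iteration 5: join on id=1 -> root (id 1, parent_id=NULL, d 5).
Iteration 6: parent_id is NULL; no match; recursion stops.
Total rows emitted: 6.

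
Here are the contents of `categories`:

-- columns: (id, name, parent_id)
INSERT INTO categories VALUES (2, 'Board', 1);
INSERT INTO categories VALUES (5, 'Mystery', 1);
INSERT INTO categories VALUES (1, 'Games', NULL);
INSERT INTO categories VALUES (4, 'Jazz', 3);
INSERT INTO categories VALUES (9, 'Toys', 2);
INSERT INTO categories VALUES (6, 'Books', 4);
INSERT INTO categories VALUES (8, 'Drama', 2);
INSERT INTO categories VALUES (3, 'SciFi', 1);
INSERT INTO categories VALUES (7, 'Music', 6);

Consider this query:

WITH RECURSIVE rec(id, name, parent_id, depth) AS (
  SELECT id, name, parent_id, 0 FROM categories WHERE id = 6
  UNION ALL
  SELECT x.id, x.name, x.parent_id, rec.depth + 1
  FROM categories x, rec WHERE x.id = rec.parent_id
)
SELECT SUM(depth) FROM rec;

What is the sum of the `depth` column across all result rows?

Base: id=6 (Books), parent_id=4, depth 0.
Iteration 1: join on id=4 -> Jazz (id 4, parent_id=3, depth 1).
Iteration 2: join on id=3 -> SciFi (id 3, parent_id=1, depth 2).
Iteration 3: join on id=1 -> Games (id 1, parent_id=NULL, depth 3).
Iteration 4: parent_id is NULL; no match; recursion stops.
SUM(depth) = 0 + 1 + 2 + 3 = 6.

6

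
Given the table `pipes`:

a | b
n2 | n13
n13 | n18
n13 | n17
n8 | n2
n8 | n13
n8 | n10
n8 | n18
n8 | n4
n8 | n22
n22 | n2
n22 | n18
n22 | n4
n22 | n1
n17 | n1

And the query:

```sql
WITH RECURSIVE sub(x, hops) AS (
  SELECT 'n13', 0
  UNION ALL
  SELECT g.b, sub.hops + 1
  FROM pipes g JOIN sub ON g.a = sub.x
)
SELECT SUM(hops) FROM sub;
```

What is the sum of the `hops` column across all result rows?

Base: (n13, hops=0).
Iteration 1: edges from {n13} -> (n17, hops=1), (n18, hops=1).
Iteration 2: edges from {n17,n18} -> (n1, hops=2).
Iteration 3: no outgoing edges from {n1}; recursion stops.
SUM(hops) = 0 + 1 + 1 + 2 = 4.

4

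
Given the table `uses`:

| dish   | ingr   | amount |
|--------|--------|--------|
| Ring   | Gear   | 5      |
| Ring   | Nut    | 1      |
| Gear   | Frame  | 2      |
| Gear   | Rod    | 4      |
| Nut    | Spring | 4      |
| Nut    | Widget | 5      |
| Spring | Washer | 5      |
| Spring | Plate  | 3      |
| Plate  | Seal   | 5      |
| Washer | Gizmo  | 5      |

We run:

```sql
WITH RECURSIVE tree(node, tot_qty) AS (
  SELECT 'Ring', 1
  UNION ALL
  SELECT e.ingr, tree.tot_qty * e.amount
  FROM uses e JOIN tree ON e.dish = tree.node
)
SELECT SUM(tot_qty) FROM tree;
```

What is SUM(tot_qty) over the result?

Base: (Ring, tot_qty=1).
Iteration 1: components of {Ring} -> Gear = 1*5 = 5, Nut = 1*1 = 1.
Iteration 2: components of {Gear,Nut} -> Frame = 5*2 = 10, Rod = 5*4 = 20, Spring = 1*4 = 4, Widget = 1*5 = 5.
Iteration 3: components of {Frame,Rod,Spring,Widget} -> Plate = 4*3 = 12, Washer = 4*5 = 20.
Iteration 4: components of {Plate,Washer} -> Gizmo = 20*5 = 100, Seal = 12*5 = 60.
Iteration 5: no further components; recursion stops.
SUM(tot_qty) = 1 + 5 + 1 + 10 + 20 + 4 + 5 + 20 + 12 + 100 + 60 = 238.

238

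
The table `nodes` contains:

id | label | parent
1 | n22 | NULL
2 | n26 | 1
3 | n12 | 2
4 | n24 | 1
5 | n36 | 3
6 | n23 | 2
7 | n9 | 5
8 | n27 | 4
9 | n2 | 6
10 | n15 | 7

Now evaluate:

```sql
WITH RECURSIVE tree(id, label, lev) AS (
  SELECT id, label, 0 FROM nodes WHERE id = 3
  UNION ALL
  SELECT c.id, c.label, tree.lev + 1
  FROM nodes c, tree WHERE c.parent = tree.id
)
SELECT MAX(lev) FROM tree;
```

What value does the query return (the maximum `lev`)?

3

Base: id=3 (n12) at lev 0.
Iteration 1: rows with parent in {3} -> n36 (id 5, lev 1).
Iteration 2: rows with parent in {5} -> n9 (id 7, lev 2).
Iteration 3: rows with parent in {7} -> n15 (id 10, lev 3).
Iteration 4: no rows with parent in {10}; recursion stops.
lev values: 0, 1, 2, 3; the maximum is 3.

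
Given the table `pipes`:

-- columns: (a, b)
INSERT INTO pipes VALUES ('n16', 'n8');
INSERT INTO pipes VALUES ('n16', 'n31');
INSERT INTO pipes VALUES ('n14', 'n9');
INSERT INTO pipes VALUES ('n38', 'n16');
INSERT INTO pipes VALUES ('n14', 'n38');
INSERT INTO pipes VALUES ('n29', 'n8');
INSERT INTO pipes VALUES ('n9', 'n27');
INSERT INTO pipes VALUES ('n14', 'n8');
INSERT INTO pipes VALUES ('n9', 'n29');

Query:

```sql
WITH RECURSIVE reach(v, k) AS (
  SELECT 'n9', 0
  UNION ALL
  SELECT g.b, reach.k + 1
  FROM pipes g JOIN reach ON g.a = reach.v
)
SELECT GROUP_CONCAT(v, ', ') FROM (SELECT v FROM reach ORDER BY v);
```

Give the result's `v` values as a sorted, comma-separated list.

n27, n29, n8, n9

Base: (n9, k=0).
Iteration 1: edges from {n9} -> (n27, k=1), (n29, k=1).
Iteration 2: edges from {n27,n29} -> (n8, k=2).
Iteration 3: no outgoing edges from {n8}; recursion stops.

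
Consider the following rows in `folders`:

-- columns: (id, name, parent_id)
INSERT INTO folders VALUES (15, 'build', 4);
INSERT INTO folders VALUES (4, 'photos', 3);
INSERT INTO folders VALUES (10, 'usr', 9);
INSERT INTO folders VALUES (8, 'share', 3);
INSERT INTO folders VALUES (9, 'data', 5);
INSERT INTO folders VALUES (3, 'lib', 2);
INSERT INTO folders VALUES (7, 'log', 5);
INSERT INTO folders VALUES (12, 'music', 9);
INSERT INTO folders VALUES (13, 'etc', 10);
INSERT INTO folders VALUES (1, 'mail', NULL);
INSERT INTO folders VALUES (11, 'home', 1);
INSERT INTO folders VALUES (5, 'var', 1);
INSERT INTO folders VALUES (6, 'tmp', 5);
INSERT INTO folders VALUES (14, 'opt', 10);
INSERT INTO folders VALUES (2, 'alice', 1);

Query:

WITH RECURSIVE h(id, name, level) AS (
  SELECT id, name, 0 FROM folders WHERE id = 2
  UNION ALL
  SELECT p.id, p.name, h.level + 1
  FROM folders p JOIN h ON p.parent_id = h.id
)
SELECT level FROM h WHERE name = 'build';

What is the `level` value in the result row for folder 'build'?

3

Base: id=2 (alice) at level 0.
Iteration 1: rows with parent_id in {2} -> lib (id 3, level 1).
Iteration 2: rows with parent_id in {3} -> photos (id 4, level 2), share (id 8, level 2).
Iteration 3: rows with parent_id in {4,8} -> build (id 15, level 3).
Iteration 4: no rows with parent_id in {15}; recursion stops.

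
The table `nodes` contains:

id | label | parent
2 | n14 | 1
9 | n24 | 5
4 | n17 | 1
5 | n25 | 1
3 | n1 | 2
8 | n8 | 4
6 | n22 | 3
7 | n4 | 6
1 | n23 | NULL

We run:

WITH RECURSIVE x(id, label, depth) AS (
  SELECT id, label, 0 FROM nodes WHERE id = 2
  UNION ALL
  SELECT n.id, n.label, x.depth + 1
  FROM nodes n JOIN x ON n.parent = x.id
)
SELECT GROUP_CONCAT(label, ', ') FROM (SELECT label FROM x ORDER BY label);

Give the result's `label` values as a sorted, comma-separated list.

Base: id=2 (n14) at depth 0.
Iteration 1: rows with parent in {2} -> n1 (id 3, depth 1).
Iteration 2: rows with parent in {3} -> n22 (id 6, depth 2).
Iteration 3: rows with parent in {6} -> n4 (id 7, depth 3).
Iteration 4: no rows with parent in {7}; recursion stops.

n1, n14, n22, n4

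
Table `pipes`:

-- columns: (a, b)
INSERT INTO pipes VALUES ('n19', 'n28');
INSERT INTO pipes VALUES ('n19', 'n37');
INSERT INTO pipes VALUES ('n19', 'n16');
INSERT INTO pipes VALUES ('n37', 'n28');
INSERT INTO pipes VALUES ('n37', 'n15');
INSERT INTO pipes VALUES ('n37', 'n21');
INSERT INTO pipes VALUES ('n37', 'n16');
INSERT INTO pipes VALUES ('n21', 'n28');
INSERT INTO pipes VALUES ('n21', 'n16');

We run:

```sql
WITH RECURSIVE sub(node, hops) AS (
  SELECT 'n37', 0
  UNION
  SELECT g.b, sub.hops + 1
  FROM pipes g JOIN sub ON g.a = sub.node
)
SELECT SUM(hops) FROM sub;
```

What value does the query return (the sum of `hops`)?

Base: (n37, hops=0).
Iteration 1: edges from {n37} -> (n15, hops=1), (n16, hops=1), (n21, hops=1), (n28, hops=1).
Iteration 2: edges from {n15,n16,n21,n28} -> (n16, hops=2), (n28, hops=2).
Iteration 3: no outgoing edges from {n16,n28}; recursion stops.
SUM(hops) = 0 + 1 + 1 + 1 + 1 + 2 + 2 = 8.

8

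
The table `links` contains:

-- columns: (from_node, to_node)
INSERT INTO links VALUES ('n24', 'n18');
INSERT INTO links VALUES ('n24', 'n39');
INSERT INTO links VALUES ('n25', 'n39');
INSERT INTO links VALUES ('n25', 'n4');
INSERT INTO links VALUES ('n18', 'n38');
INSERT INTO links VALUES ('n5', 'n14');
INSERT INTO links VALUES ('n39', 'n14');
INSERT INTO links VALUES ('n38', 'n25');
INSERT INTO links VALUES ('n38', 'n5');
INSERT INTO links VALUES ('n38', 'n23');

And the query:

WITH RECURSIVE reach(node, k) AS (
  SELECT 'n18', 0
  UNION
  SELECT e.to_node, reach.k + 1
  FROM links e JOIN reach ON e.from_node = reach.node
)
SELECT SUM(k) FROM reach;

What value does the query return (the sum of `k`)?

Base: (n18, k=0).
Iteration 1: edges from {n18} -> (n38, k=1).
Iteration 2: edges from {n38} -> (n23, k=2), (n25, k=2), (n5, k=2).
Iteration 3: edges from {n23,n25,n5} -> (n14, k=3), (n39, k=3), (n4, k=3).
Iteration 4: edges from {n14,n39,n4} -> (n14, k=4).
Iteration 5: no outgoing edges from {n14}; recursion stops.
SUM(k) = 0 + 1 + 2 + 2 + 2 + 3 + 3 + 3 + 4 = 20.

20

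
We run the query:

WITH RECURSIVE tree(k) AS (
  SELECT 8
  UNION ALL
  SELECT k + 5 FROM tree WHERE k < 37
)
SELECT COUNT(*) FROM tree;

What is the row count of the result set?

Base: k=8.
Iteration 1: 8 < 37 holds -> k = 8 + 5 = 13.
Iteration 2: 13 < 37 holds -> k = 13 + 5 = 18.
Iteration 3: 18 < 37 holds -> k = 18 + 5 = 23.
Iteration 4: 23 < 37 holds -> k = 23 + 5 = 28.
Iteration 5: 28 < 37 holds -> k = 28 + 5 = 33.
Iteration 6: 33 < 37 holds -> k = 33 + 5 = 38.
Iteration 7: 38 < 37 fails; recursion stops.
Total rows emitted: 7.

7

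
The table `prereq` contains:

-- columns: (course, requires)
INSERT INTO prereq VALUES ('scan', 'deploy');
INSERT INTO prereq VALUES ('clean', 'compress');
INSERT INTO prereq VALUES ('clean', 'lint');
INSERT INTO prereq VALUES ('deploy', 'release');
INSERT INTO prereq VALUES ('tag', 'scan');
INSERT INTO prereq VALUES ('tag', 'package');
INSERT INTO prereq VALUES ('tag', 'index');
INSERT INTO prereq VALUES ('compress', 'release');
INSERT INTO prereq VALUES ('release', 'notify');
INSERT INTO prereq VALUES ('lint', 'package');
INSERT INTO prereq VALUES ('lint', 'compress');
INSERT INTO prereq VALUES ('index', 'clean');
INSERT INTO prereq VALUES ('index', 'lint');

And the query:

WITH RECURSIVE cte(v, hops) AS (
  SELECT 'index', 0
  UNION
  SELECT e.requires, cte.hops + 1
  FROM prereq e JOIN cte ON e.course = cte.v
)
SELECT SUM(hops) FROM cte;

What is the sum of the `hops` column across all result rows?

30

Base: (index, hops=0).
Iteration 1: edges from {index} -> (clean, hops=1), (lint, hops=1).
Iteration 2: edges from {clean,lint} -> (compress, hops=2), (lint, hops=2), (package, hops=2). [UNION drops 1 duplicate row(s)]
Iteration 3: edges from {compress,lint,package} -> (compress, hops=3), (package, hops=3), (release, hops=3).
Iteration 4: edges from {compress,package,release} -> (notify, hops=4), (release, hops=4).
Iteration 5: edges from {notify,release} -> (notify, hops=5).
Iteration 6: no outgoing edges from {notify}; recursion stops.
SUM(hops) = 0 + 1 + 1 + 2 + 2 + 2 + 3 + 3 + 3 + 4 + 4 + 5 = 30.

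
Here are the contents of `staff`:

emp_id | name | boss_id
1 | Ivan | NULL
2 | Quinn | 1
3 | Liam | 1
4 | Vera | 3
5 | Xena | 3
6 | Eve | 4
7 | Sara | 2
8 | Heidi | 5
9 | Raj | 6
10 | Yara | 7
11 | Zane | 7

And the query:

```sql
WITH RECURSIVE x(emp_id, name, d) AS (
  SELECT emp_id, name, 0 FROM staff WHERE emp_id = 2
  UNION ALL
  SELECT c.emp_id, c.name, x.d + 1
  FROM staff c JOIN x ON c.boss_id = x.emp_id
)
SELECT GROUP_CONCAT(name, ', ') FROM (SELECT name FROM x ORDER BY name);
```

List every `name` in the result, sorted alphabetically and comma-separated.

Base: emp_id=2 (Quinn) at d 0.
Iteration 1: rows with boss_id in {2} -> Sara (id 7, d 1).
Iteration 2: rows with boss_id in {7} -> Yara (id 10, d 2), Zane (id 11, d 2).
Iteration 3: no rows with boss_id in {10,11}; recursion stops.

Quinn, Sara, Yara, Zane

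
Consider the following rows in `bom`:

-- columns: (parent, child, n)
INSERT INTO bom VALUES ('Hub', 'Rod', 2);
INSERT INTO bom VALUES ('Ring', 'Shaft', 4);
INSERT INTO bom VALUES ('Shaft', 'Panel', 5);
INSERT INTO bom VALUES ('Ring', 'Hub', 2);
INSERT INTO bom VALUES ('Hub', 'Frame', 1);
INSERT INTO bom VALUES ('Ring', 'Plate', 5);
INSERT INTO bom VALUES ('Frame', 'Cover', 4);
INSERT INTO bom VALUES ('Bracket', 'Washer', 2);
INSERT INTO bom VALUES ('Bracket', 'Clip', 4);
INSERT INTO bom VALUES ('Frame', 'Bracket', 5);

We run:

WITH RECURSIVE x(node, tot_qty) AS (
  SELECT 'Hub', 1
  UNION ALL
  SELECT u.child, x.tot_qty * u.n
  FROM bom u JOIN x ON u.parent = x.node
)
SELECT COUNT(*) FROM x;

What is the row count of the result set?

Base: (Hub, tot_qty=1).
Iteration 1: components of {Hub} -> Frame = 1*1 = 1, Rod = 1*2 = 2.
Iteration 2: components of {Frame,Rod} -> Bracket = 1*5 = 5, Cover = 1*4 = 4.
Iteration 3: components of {Bracket,Cover} -> Clip = 5*4 = 20, Washer = 5*2 = 10.
Iteration 4: no further components; recursion stops.
Total rows emitted: 7.

7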